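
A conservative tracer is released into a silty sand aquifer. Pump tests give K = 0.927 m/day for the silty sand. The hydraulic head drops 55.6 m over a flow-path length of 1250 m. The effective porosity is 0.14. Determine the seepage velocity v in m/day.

Hydraulic gradient i = Δh / L = 55.6 / 1250 = 0.04448.
Darcy flux q = K · i = 0.9270 × 0.04448 = 0.04123 m/day.
Seepage velocity v = q / n_e = 0.04123 / 0.14 = 0.2945 m/day.

0.295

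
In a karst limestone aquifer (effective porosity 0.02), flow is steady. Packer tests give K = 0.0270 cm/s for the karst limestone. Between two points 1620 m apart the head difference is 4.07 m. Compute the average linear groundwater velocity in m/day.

Convert K: 0.0270 cm/s × 864 = 23.33 m/day.
Hydraulic gradient i = Δh / L = 4.07 / 1620 = 0.002512.
Darcy flux q = K · i = 23.33 × 0.002512 = 0.05861 m/day.
Seepage velocity v = q / n_e = 0.05861 / 0.02 = 2.930 m/day.

2.93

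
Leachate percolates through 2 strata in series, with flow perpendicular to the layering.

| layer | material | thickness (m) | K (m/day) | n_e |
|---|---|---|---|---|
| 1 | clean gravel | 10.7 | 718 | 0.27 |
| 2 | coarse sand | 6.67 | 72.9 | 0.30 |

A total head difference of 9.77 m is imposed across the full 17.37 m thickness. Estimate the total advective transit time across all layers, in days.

0.0533

With flow normal to the layers, continuity requires the same specific discharge q through every layer.
Σ(b_i/K_i) = 10.7/718 + 6.67/72.9 = 0.1064 d.
q = Δh / Σ(b_i/K_i) = 9.77 / 0.1064 = 91.83 m/day.
In each layer the seepage velocity is v_i = q/n_i, so the layer transit time is t_i = b_i·n_i / q:
  layer 1 (clean gravel): t_1 = 10.7 × 0.27 / 91.83 = 0.03146 d
  layer 2 (coarse sand): t_2 = 6.67 × 0.30 / 91.83 = 0.02179 d
Total t = Σ t_i = 0.05325 days.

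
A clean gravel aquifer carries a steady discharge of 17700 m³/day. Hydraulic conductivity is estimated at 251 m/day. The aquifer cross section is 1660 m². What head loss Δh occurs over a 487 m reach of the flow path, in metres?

20.7

From Q = K·A·i, i = Q / (K·A) = 17700 / (251.0 × 1660) = 0.04248.
Head loss Δh = i · L = 0.04248 × 487 = 20.69 m.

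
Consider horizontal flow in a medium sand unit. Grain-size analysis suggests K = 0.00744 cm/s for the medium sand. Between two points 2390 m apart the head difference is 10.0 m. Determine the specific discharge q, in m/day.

0.0269

Convert K: 0.00744 cm/s × 864 = 6.428 m/day.
Hydraulic gradient i = Δh / L = 10.0 / 2390 = 0.004184.
Specific discharge q = K · i = 6.428 × 0.004184 = 0.02690 m/day.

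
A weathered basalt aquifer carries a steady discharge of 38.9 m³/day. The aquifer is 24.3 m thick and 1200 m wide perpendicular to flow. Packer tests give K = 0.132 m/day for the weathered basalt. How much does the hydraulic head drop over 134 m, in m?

Cross-sectional area A = 1200 × 24.3 = 29160 m².
From Q = K·A·i, i = Q / (K·A) = 38.9 / (0.1320 × 29160) = 0.01011.
Head loss Δh = i · L = 0.01011 × 134 = 1.354 m.

1.35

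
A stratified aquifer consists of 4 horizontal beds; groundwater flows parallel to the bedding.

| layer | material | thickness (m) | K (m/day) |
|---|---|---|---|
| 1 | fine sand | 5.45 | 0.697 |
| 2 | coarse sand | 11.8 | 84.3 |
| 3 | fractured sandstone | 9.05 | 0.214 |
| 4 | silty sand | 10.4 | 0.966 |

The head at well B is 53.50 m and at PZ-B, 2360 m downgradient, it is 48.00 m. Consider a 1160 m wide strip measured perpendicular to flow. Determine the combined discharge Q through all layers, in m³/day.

Flow is parallel to layering, so each bed carries its own Darcy discharge and the transmissivities add.
Σ(K_i·b_i) = 0.697×5.45 + 84.3×11.8 + 0.214×9.05 + 0.966×10.4 = 1011 m²/day.
Hydraulic gradient i = (53.50 − 48.00) / 2360 = 5.5 / 2360 = 0.002331.
Q = Σ(K_i·b_i) · W · i = 1011 × 1160 × 0.002331 = 2732 m³/day.

2730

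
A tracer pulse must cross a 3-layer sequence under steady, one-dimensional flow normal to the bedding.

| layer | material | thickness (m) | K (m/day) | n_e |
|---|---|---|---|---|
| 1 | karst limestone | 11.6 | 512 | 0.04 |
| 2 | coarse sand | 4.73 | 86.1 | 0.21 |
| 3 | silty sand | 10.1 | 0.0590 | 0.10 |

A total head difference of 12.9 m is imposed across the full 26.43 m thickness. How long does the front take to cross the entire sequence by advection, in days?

32.8

With flow normal to the layers, continuity requires the same specific discharge q through every layer.
Σ(b_i/K_i) = 11.6/512 + 4.73/86.1 + 10.1/0.0590 = 171.3 d.
q = Δh / Σ(b_i/K_i) = 12.9 / 171.3 = 0.07532 m/day.
In each layer the seepage velocity is v_i = q/n_i, so the layer transit time is t_i = b_i·n_i / q:
  layer 1 (karst limestone): t_1 = 11.6 × 0.04 / 0.07532 = 6.160 d
  layer 2 (coarse sand): t_2 = 4.73 × 0.21 / 0.07532 = 13.19 d
  layer 3 (silty sand): t_3 = 10.1 × 0.10 / 0.07532 = 13.41 d
Total t = Σ t_i = 32.76 days.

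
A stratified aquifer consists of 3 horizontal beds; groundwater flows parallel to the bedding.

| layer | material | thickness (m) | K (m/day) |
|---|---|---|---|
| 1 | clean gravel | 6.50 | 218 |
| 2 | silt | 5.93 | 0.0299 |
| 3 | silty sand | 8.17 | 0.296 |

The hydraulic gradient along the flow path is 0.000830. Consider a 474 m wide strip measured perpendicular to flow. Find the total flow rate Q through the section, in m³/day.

Flow is parallel to layering, so each bed carries its own Darcy discharge and the transmissivities add.
Σ(K_i·b_i) = 218×6.50 + 0.0299×5.93 + 0.296×8.17 = 1420 m²/day.
Hydraulic gradient i = 0.000830.
Q = Σ(K_i·b_i) · W · i = 1420 × 474 × 0.0008300 = 558.5 m³/day.

558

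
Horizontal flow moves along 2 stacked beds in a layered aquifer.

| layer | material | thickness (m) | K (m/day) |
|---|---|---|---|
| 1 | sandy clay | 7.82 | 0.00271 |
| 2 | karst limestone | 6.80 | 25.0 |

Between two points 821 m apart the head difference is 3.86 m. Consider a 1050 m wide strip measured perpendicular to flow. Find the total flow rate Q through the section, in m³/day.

Flow is parallel to layering, so each bed carries its own Darcy discharge and the transmissivities add.
Σ(K_i·b_i) = 0.00271×7.82 + 25.0×6.80 = 170.0 m²/day.
Hydraulic gradient i = Δh / L = 3.86 / 821 = 0.004702.
Q = Σ(K_i·b_i) · W · i = 170.0 × 1050 × 0.004702 = 839.3 m³/day.

839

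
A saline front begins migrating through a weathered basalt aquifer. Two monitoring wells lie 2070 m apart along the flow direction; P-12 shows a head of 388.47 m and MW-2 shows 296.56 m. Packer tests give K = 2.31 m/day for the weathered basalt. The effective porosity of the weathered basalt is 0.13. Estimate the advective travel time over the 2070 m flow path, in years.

Hydraulic gradient i = (388.47 − 296.56) / 2070 = 91.91 / 2070 = 0.04440.
Darcy flux q = K · i = 2.310 × 0.04440 = 0.1026 m/day.
Seepage velocity v = q / n_e = 0.1026 / 0.13 = 0.7890 m/day.
Travel time t = L / v = 2070 / 0.7890 = 2624 days = 7.183 years.

7.18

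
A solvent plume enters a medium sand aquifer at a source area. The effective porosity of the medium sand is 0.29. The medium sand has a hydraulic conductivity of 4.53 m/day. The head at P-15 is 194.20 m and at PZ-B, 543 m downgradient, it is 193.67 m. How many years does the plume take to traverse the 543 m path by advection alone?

Hydraulic gradient i = (194.20 − 193.67) / 543 = 0.53 / 543 = 0.0009761.
Darcy flux q = K · i = 4.530 × 0.0009761 = 0.004422 m/day.
Seepage velocity v = q / n_e = 0.004422 / 0.29 = 0.01525 m/day.
Travel time t = L / v = 543 / 0.01525 = 35614 days = 97.51 years.

97.5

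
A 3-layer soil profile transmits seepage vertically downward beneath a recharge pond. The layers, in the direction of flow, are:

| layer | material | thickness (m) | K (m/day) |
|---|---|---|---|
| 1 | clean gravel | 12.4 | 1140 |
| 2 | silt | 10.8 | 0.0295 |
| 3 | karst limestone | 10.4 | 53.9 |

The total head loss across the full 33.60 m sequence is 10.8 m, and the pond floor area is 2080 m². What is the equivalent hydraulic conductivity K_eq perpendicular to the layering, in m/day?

0.0917

Flow is perpendicular to layering, so the layers act in series and the equivalent K is the thickness-weighted harmonic mean.
Total thickness L = 12.4 + 10.8 + 10.4 = 33.60 m.
Σ(b_i/K_i) = 12.4/1140 + 10.8/0.0295 + 10.4/53.9 = 366.3 d.
K_eq = L / Σ(b_i/K_i) = 33.60 / 366.3 = 0.09173 m/day.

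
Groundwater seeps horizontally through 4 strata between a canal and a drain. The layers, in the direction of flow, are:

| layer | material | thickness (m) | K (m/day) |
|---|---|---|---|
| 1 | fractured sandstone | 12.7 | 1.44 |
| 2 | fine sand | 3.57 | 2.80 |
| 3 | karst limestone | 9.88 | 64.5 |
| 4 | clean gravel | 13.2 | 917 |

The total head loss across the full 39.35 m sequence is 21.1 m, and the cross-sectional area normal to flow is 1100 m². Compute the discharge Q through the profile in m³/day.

Flow is perpendicular to layering, so the layers act in series and the equivalent K is the thickness-weighted harmonic mean.
Total thickness L = 12.7 + 3.57 + 9.88 + 13.2 = 39.35 m.
Σ(b_i/K_i) = 12.7/1.44 + 3.57/2.80 + 9.88/64.5 + 13.2/917 = 10.26 d.
K_eq = L / Σ(b_i/K_i) = 39.35 / 10.26 = 3.835 m/day.
Q = K_eq · A · (Δh/L) = 3.835 × 1100 × (21.1/39.35) = 2262 m³/day.

2260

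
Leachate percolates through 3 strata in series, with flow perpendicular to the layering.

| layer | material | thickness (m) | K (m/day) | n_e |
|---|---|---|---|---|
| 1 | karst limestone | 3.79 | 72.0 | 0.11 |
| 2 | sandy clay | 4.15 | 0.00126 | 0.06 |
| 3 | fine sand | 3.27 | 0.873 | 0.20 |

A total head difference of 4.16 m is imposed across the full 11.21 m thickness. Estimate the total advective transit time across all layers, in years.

2.86

With flow normal to the layers, continuity requires the same specific discharge q through every layer.
Σ(b_i/K_i) = 3.79/72.0 + 4.15/0.00126 + 3.27/0.873 = 3297 d.
q = Δh / Σ(b_i/K_i) = 4.16 / 3297 = 0.001262 m/day.
In each layer the seepage velocity is v_i = q/n_i, so the layer transit time is t_i = b_i·n_i / q:
  layer 1 (karst limestone): t_1 = 3.79 × 0.11 / 0.001262 = 330.5 d
  layer 2 (sandy clay): t_2 = 4.15 × 0.06 / 0.001262 = 197.4 d
  layer 3 (fine sand): t_3 = 3.27 × 0.20 / 0.001262 = 518.4 d
Total t = Σ t_i = 1046 days = 2.864 years.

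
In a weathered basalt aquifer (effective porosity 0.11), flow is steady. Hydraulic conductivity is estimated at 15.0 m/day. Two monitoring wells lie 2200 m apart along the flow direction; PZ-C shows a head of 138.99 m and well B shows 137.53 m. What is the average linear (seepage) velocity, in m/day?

0.0905

Hydraulic gradient i = (138.99 − 137.53) / 2200 = 1.46 / 2200 = 0.0006636.
Darcy flux q = K · i = 15.00 × 0.0006636 = 0.009955 m/day.
Seepage velocity v = q / n_e = 0.009955 / 0.11 = 0.09050 m/day.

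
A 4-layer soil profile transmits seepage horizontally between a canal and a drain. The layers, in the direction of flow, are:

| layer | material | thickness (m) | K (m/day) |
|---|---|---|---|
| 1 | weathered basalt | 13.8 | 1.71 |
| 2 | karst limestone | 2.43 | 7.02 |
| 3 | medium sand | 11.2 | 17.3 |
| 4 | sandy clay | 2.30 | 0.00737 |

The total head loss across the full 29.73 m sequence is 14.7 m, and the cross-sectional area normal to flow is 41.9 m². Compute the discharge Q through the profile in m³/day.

1.92

Flow is perpendicular to layering, so the layers act in series and the equivalent K is the thickness-weighted harmonic mean.
Total thickness L = 13.8 + 2.43 + 11.2 + 2.30 = 29.73 m.
Σ(b_i/K_i) = 13.8/1.71 + 2.43/7.02 + 11.2/17.3 + 2.30/0.00737 = 321.1 d.
K_eq = L / Σ(b_i/K_i) = 29.73 / 321.1 = 0.09258 m/day.
Q = K_eq · A · (Δh/L) = 0.09258 × 41.9 × (14.7/29.73) = 1.918 m³/day.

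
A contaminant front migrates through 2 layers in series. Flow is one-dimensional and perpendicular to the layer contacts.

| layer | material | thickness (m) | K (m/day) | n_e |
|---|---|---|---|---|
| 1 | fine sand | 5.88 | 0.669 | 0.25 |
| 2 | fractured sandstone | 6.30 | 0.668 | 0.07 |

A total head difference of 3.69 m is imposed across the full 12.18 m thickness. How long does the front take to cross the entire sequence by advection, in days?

With flow normal to the layers, continuity requires the same specific discharge q through every layer.
Σ(b_i/K_i) = 5.88/0.669 + 6.30/0.668 = 18.22 d.
q = Δh / Σ(b_i/K_i) = 3.69 / 18.22 = 0.2025 m/day.
In each layer the seepage velocity is v_i = q/n_i, so the layer transit time is t_i = b_i·n_i / q:
  layer 1 (fine sand): t_1 = 5.88 × 0.25 / 0.2025 = 7.259 d
  layer 2 (fractured sandstone): t_2 = 6.30 × 0.07 / 0.2025 = 2.178 d
Total t = Σ t_i = 9.436 days.

9.44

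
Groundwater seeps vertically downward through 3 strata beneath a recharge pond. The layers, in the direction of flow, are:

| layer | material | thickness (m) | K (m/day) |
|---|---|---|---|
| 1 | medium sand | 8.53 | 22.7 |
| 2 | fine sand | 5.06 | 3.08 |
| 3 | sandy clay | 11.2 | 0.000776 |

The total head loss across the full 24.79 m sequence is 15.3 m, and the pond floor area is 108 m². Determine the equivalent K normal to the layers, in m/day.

Flow is perpendicular to layering, so the layers act in series and the equivalent K is the thickness-weighted harmonic mean.
Total thickness L = 8.53 + 5.06 + 11.2 = 24.79 m.
Σ(b_i/K_i) = 8.53/22.7 + 5.06/3.08 + 11.2/0.000776 = 14435 d.
K_eq = L / Σ(b_i/K_i) = 24.79 / 14435 = 0.001717 m/day.

0.00172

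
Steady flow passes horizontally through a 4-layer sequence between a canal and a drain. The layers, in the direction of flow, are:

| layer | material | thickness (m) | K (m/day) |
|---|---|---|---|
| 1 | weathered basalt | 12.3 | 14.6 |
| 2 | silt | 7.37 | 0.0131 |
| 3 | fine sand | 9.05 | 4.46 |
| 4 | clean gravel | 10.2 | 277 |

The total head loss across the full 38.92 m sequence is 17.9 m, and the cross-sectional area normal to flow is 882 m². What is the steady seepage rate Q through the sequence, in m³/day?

Flow is perpendicular to layering, so the layers act in series and the equivalent K is the thickness-weighted harmonic mean.
Total thickness L = 12.3 + 7.37 + 9.05 + 10.2 = 38.92 m.
Σ(b_i/K_i) = 12.3/14.6 + 7.37/0.0131 + 9.05/4.46 + 10.2/277 = 565.5 d.
K_eq = L / Σ(b_i/K_i) = 38.92 / 565.5 = 0.06882 m/day.
Q = K_eq · A · (Δh/L) = 0.06882 × 882 × (17.9/38.92) = 27.92 m³/day.

27.9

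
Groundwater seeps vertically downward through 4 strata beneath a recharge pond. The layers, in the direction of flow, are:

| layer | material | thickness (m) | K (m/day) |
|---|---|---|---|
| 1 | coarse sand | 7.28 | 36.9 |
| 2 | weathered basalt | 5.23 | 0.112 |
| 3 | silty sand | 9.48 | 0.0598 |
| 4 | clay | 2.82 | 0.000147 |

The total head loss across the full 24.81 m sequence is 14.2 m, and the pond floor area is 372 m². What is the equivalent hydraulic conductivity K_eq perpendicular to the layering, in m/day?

Flow is perpendicular to layering, so the layers act in series and the equivalent K is the thickness-weighted harmonic mean.
Total thickness L = 7.28 + 5.23 + 9.48 + 2.82 = 24.81 m.
Σ(b_i/K_i) = 7.28/36.9 + 5.23/0.112 + 9.48/0.0598 + 2.82/0.000147 = 19389 d.
K_eq = L / Σ(b_i/K_i) = 24.81 / 19389 = 0.001280 m/day.

0.00128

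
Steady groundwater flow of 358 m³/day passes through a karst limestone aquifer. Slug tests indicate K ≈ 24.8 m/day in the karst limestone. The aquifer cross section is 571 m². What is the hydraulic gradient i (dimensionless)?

From Q = K·A·i, i = Q / (K·A) = 358 / (24.80 × 571.0) = 0.02528.

0.0253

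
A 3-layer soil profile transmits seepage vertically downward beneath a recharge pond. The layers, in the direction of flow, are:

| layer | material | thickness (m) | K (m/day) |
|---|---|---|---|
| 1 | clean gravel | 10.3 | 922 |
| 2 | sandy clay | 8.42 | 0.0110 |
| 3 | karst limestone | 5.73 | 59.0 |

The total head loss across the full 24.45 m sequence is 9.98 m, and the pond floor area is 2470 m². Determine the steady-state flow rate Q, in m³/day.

Flow is perpendicular to layering, so the layers act in series and the equivalent K is the thickness-weighted harmonic mean.
Total thickness L = 10.3 + 8.42 + 5.73 = 24.45 m.
Σ(b_i/K_i) = 10.3/922 + 8.42/0.0110 + 5.73/59.0 = 765.6 d.
K_eq = L / Σ(b_i/K_i) = 24.45 / 765.6 = 0.03194 m/day.
Q = K_eq · A · (Δh/L) = 0.03194 × 2470 × (9.98/24.45) = 32.20 m³/day.

32.2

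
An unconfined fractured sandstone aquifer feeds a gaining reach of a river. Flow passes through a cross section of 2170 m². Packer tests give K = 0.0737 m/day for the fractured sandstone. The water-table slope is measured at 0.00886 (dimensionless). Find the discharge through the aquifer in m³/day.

Hydraulic gradient i = 0.00886.
Darcy's law: Q = K · A · i = 0.07370 × 2170 × 0.008860 = 1.417 m³/day.

1.42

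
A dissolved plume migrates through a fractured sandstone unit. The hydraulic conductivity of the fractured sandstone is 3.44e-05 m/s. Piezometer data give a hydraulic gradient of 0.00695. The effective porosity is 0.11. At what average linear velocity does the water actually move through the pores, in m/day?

Convert K: 3.44e-05 m/s × 86400 = 2.972 m/day.
Hydraulic gradient i = 0.00695.
Darcy flux q = K · i = 2.972 × 0.006950 = 0.02066 m/day.
Seepage velocity v = q / n_e = 0.02066 / 0.11 = 0.1878 m/day.

0.188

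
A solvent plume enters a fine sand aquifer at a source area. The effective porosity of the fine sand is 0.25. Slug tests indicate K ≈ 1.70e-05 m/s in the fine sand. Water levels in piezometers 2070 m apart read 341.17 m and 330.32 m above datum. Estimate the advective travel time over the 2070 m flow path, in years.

184

Convert K: 1.70e-05 m/s × 86400 = 1.469 m/day.
Hydraulic gradient i = (341.17 − 330.32) / 2070 = 10.85 / 2070 = 0.005242.
Darcy flux q = K · i = 1.469 × 0.005242 = 0.007699 m/day.
Seepage velocity v = q / n_e = 0.007699 / 0.25 = 0.03080 m/day.
Travel time t = L / v = 2070 / 0.03080 = 67218 days = 184.0 years.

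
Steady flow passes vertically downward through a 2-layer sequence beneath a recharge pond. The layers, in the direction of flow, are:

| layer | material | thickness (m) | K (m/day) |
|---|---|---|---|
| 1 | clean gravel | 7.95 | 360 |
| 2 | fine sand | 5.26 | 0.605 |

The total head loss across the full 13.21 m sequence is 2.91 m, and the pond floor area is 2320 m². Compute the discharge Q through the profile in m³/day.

775

Flow is perpendicular to layering, so the layers act in series and the equivalent K is the thickness-weighted harmonic mean.
Total thickness L = 7.95 + 5.26 = 13.21 m.
Σ(b_i/K_i) = 7.95/360 + 5.26/0.605 = 8.716 d.
K_eq = L / Σ(b_i/K_i) = 13.21 / 8.716 = 1.516 m/day.
Q = K_eq · A · (Δh/L) = 1.516 × 2320 × (2.91/13.21) = 774.5 m³/day.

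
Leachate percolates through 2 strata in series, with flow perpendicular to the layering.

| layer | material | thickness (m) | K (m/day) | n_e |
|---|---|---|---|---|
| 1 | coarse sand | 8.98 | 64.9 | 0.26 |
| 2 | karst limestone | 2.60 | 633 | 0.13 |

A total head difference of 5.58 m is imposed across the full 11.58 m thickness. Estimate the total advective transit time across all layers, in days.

With flow normal to the layers, continuity requires the same specific discharge q through every layer.
Σ(b_i/K_i) = 8.98/64.9 + 2.60/633 = 0.1425 d.
q = Δh / Σ(b_i/K_i) = 5.58 / 0.1425 = 39.17 m/day.
In each layer the seepage velocity is v_i = q/n_i, so the layer transit time is t_i = b_i·n_i / q:
  layer 1 (coarse sand): t_1 = 8.98 × 0.26 / 39.17 = 0.05961 d
  layer 2 (karst limestone): t_2 = 2.60 × 0.13 / 39.17 = 0.008630 d
Total t = Σ t_i = 0.06824 days.

0.0682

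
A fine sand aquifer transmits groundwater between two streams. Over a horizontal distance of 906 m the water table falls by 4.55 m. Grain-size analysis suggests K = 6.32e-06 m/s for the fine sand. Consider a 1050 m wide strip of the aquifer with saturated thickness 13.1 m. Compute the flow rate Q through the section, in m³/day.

Convert K: 6.32e-06 m/s × 86400 = 0.5460 m/day.
Cross-sectional area A = 1050 × 13.1 = 13755 m².
Hydraulic gradient i = Δh / L = 4.55 / 906 = 0.005022.
Darcy's law: Q = K · A · i = 0.5460 × 13755 × 0.005022 = 37.72 m³/day.

37.7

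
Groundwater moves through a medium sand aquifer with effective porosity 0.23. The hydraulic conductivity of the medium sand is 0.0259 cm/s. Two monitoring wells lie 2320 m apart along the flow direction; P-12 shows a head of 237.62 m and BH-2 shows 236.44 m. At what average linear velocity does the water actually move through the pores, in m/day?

0.0495

Convert K: 0.0259 cm/s × 864 = 22.38 m/day.
Hydraulic gradient i = (237.62 − 236.44) / 2320 = 1.18 / 2320 = 0.0005086.
Darcy flux q = K · i = 22.38 × 0.0005086 = 0.01138 m/day.
Seepage velocity v = q / n_e = 0.01138 / 0.23 = 0.04949 m/day.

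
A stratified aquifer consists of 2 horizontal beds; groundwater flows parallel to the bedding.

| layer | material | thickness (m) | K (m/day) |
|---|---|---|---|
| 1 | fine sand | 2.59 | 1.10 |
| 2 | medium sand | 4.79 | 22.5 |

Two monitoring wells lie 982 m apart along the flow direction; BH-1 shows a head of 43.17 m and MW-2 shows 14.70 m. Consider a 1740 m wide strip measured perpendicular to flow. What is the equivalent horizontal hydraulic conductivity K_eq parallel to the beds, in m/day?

Flow is parallel to layering, so each bed carries its own Darcy discharge and the transmissivities add.
Σ(K_i·b_i) = 1.10×2.59 + 22.5×4.79 = 110.6 m²/day.
Total thickness b = 7.380 m, so K_eq = Σ(K_i·b_i)/b = 14.99 m/day.

15.0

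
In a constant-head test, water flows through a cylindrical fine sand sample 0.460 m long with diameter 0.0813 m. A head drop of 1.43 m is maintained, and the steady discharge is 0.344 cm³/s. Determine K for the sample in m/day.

1.84

Cross-sectional area A = π·(d/2)² = π × (0.0813/2)² = 0.005191 m².
Convert discharge: 0.344 cm³/s = 3.440e-07 m³/s.
Darcy's law rearranged: K = Q·L / (A·Δh) = 3.440e-07 × 0.460 / (0.005191 × 1.43) = 2.132e-05 m/s = 1.842 m/day.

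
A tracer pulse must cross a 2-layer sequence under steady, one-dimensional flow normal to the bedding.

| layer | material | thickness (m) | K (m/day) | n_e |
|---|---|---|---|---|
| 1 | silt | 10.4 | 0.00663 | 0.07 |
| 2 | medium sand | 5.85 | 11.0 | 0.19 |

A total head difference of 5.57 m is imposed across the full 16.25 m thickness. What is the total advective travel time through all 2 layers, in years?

1.42

With flow normal to the layers, continuity requires the same specific discharge q through every layer.
Σ(b_i/K_i) = 10.4/0.00663 + 5.85/11.0 = 1569 d.
q = Δh / Σ(b_i/K_i) = 5.57 / 1569 = 0.003550 m/day.
In each layer the seepage velocity is v_i = q/n_i, so the layer transit time is t_i = b_i·n_i / q:
  layer 1 (silt): t_1 = 10.4 × 0.07 / 0.003550 = 205.1 d
  layer 2 (medium sand): t_2 = 5.85 × 0.19 / 0.003550 = 313.1 d
Total t = Σ t_i = 518.2 days = 1.419 years.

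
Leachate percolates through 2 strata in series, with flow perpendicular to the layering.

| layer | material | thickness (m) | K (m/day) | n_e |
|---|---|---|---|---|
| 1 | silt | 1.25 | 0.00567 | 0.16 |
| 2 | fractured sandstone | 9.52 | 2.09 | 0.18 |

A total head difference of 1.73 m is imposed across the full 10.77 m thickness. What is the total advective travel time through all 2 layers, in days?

249

With flow normal to the layers, continuity requires the same specific discharge q through every layer.
Σ(b_i/K_i) = 1.25/0.00567 + 9.52/2.09 = 225.0 d.
q = Δh / Σ(b_i/K_i) = 1.73 / 225.0 = 0.007688 m/day.
In each layer the seepage velocity is v_i = q/n_i, so the layer transit time is t_i = b_i·n_i / q:
  layer 1 (silt): t_1 = 1.25 × 0.16 / 0.007688 = 26.01 d
  layer 2 (fractured sandstone): t_2 = 9.52 × 0.18 / 0.007688 = 222.9 d
Total t = Σ t_i = 248.9 days.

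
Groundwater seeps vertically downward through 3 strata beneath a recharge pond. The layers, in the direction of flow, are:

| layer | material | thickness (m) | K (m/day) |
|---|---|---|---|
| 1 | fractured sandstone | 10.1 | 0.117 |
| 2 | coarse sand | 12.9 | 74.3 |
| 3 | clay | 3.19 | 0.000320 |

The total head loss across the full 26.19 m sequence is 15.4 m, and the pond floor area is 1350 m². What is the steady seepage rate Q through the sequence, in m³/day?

2.07

Flow is perpendicular to layering, so the layers act in series and the equivalent K is the thickness-weighted harmonic mean.
Total thickness L = 10.1 + 12.9 + 3.19 = 26.19 m.
Σ(b_i/K_i) = 10.1/0.117 + 12.9/74.3 + 3.19/0.000320 = 10055 d.
K_eq = L / Σ(b_i/K_i) = 26.19 / 10055 = 0.002605 m/day.
Q = K_eq · A · (Δh/L) = 0.002605 × 1350 × (15.4/26.19) = 2.068 m³/day.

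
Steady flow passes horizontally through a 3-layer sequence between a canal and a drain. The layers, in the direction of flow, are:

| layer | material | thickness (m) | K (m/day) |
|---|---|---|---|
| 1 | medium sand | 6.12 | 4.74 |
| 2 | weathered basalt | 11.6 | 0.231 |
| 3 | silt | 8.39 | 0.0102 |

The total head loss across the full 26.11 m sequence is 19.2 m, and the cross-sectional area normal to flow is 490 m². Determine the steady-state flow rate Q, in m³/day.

Flow is perpendicular to layering, so the layers act in series and the equivalent K is the thickness-weighted harmonic mean.
Total thickness L = 6.12 + 11.6 + 8.39 = 26.11 m.
Σ(b_i/K_i) = 6.12/4.74 + 11.6/0.231 + 8.39/0.0102 = 874.1 d.
K_eq = L / Σ(b_i/K_i) = 26.11 / 874.1 = 0.02987 m/day.
Q = K_eq · A · (Δh/L) = 0.02987 × 490 × (19.2/26.11) = 10.76 m³/day.

10.8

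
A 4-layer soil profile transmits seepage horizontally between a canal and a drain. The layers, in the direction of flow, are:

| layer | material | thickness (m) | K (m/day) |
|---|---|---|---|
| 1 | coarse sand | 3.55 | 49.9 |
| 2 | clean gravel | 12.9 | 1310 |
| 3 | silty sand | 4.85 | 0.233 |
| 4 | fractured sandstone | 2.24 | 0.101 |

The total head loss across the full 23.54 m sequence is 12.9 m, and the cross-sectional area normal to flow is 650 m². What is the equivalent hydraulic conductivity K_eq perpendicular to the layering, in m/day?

Flow is perpendicular to layering, so the layers act in series and the equivalent K is the thickness-weighted harmonic mean.
Total thickness L = 3.55 + 12.9 + 4.85 + 2.24 = 23.54 m.
Σ(b_i/K_i) = 3.55/49.9 + 12.9/1310 + 4.85/0.233 + 2.24/0.101 = 43.07 d.
K_eq = L / Σ(b_i/K_i) = 23.54 / 43.07 = 0.5465 m/day.

0.546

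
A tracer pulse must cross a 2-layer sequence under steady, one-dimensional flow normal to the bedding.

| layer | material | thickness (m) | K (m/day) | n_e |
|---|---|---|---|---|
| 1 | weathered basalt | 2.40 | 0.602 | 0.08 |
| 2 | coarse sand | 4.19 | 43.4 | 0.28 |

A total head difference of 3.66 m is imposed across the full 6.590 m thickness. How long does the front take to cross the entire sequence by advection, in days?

1.52

With flow normal to the layers, continuity requires the same specific discharge q through every layer.
Σ(b_i/K_i) = 2.40/0.602 + 4.19/43.4 = 4.083 d.
q = Δh / Σ(b_i/K_i) = 3.66 / 4.083 = 0.8963 m/day.
In each layer the seepage velocity is v_i = q/n_i, so the layer transit time is t_i = b_i·n_i / q:
  layer 1 (weathered basalt): t_1 = 2.40 × 0.08 / 0.8963 = 0.2142 d
  layer 2 (coarse sand): t_2 = 4.19 × 0.28 / 0.8963 = 1.309 d
Total t = Σ t_i = 1.523 days.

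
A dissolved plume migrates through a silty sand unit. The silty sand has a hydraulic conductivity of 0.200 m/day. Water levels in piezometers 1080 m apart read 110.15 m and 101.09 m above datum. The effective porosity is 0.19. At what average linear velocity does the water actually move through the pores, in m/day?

0.00883

Hydraulic gradient i = (110.15 − 101.09) / 1080 = 9.06 / 1080 = 0.008389.
Darcy flux q = K · i = 0.2000 × 0.008389 = 0.001678 m/day.
Seepage velocity v = q / n_e = 0.001678 / 0.19 = 0.008830 m/day.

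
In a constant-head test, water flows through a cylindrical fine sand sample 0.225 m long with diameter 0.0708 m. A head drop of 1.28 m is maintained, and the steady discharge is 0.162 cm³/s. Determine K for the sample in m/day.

0.625

Cross-sectional area A = π·(d/2)² = π × (0.0708/2)² = 0.003937 m².
Convert discharge: 0.162 cm³/s = 1.620e-07 m³/s.
Darcy's law rearranged: K = Q·L / (A·Δh) = 1.620e-07 × 0.225 / (0.003937 × 1.28) = 7.233e-06 m/s = 0.6249 m/day.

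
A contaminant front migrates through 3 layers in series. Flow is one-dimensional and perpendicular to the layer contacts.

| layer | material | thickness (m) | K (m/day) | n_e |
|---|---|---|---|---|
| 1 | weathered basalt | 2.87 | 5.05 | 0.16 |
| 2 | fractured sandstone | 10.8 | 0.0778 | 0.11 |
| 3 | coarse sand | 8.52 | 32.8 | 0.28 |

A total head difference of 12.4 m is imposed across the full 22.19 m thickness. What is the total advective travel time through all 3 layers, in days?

45.4

With flow normal to the layers, continuity requires the same specific discharge q through every layer.
Σ(b_i/K_i) = 2.87/5.05 + 10.8/0.0778 + 8.52/32.8 = 139.6 d.
q = Δh / Σ(b_i/K_i) = 12.4 / 139.6 = 0.08880 m/day.
In each layer the seepage velocity is v_i = q/n_i, so the layer transit time is t_i = b_i·n_i / q:
  layer 1 (weathered basalt): t_1 = 2.87 × 0.16 / 0.08880 = 5.171 d
  layer 2 (fractured sandstone): t_2 = 10.8 × 0.11 / 0.08880 = 13.38 d
  layer 3 (coarse sand): t_3 = 8.52 × 0.28 / 0.08880 = 26.87 d
Total t = Σ t_i = 45.42 days.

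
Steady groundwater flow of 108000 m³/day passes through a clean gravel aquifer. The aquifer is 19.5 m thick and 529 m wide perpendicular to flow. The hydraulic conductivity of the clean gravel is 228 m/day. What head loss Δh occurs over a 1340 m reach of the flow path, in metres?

61.5

Cross-sectional area A = 529 × 19.5 = 10316 m².
From Q = K·A·i, i = Q / (K·A) = 108000 / (228.0 × 10316) = 0.04592.
Head loss Δh = i · L = 0.04592 × 1340 = 61.53 m.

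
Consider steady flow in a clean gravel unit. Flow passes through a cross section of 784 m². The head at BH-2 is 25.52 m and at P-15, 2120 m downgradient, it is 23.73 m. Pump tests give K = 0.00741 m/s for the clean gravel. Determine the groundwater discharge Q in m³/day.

424

Convert K: 0.00741 m/s × 86400 = 640.2 m/day.
Hydraulic gradient i = (25.52 − 23.73) / 2120 = 1.79 / 2120 = 0.0008443.
Darcy's law: Q = K · A · i = 640.2 × 784.0 × 0.0008443 = 423.8 m³/day.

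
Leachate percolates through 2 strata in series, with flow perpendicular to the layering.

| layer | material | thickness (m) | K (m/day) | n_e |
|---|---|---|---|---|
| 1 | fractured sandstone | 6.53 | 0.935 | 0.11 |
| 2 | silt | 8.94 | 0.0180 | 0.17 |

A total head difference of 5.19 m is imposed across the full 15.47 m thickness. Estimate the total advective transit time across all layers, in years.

0.595

With flow normal to the layers, continuity requires the same specific discharge q through every layer.
Σ(b_i/K_i) = 6.53/0.935 + 8.94/0.0180 = 503.7 d.
q = Δh / Σ(b_i/K_i) = 5.19 / 503.7 = 0.01030 m/day.
In each layer the seepage velocity is v_i = q/n_i, so the layer transit time is t_i = b_i·n_i / q:
  layer 1 (fractured sandstone): t_1 = 6.53 × 0.11 / 0.01030 = 69.71 d
  layer 2 (silt): t_2 = 8.94 × 0.17 / 0.01030 = 147.5 d
Total t = Σ t_i = 217.2 days = 0.5946 years.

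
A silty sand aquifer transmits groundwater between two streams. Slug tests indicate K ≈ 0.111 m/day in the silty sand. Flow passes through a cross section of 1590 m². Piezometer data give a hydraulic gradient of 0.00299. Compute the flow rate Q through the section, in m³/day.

Hydraulic gradient i = 0.00299.
Darcy's law: Q = K · A · i = 0.1110 × 1590 × 0.002990 = 0.5277 m³/day.

0.528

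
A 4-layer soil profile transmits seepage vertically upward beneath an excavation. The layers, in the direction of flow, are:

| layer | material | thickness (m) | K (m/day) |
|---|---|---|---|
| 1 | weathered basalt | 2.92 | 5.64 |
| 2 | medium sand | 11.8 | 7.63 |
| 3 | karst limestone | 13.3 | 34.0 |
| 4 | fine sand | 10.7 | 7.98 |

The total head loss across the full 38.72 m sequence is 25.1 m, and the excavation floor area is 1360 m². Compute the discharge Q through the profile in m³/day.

8990

Flow is perpendicular to layering, so the layers act in series and the equivalent K is the thickness-weighted harmonic mean.
Total thickness L = 2.92 + 11.8 + 13.3 + 10.7 = 38.72 m.
Σ(b_i/K_i) = 2.92/5.64 + 11.8/7.63 + 13.3/34.0 + 10.7/7.98 = 3.796 d.
K_eq = L / Σ(b_i/K_i) = 38.72 / 3.796 = 10.20 m/day.
Q = K_eq · A · (Δh/L) = 10.20 × 1360 × (25.1/38.72) = 8992 m³/day.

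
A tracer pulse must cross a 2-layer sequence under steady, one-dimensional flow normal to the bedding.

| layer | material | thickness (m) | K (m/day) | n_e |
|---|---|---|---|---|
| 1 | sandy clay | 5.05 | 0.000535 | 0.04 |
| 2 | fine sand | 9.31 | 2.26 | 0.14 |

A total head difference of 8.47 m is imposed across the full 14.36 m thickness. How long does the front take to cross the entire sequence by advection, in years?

4.60

With flow normal to the layers, continuity requires the same specific discharge q through every layer.
Σ(b_i/K_i) = 5.05/0.000535 + 9.31/2.26 = 9443 d.
q = Δh / Σ(b_i/K_i) = 8.47 / 9443 = 0.0008969 m/day.
In each layer the seepage velocity is v_i = q/n_i, so the layer transit time is t_i = b_i·n_i / q:
  layer 1 (sandy clay): t_1 = 5.05 × 0.04 / 0.0008969 = 225.2 d
  layer 2 (fine sand): t_2 = 9.31 × 0.14 / 0.0008969 = 1453 d
Total t = Σ t_i = 1678 days = 4.595 years.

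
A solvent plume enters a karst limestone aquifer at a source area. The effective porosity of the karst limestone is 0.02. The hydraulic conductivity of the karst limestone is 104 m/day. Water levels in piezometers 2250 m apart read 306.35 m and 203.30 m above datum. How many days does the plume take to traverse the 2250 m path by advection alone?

Hydraulic gradient i = (306.35 − 203.30) / 2250 = 103.05 / 2250 = 0.04580.
Darcy flux q = K · i = 104.0 × 0.04580 = 4.763 m/day.
Seepage velocity v = q / n_e = 4.763 / 0.02 = 238.2 m/day.
Travel time t = L / v = 2250 / 238.2 = 9.447 days.

9.45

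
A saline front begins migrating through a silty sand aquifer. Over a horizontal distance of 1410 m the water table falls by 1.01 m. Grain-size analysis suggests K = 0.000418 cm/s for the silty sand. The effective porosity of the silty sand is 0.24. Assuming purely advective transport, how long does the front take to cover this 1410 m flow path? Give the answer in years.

3580

Convert K: 0.000418 cm/s × 864 = 0.3612 m/day.
Hydraulic gradient i = Δh / L = 1.01 / 1410 = 0.0007163.
Darcy flux q = K · i = 0.3612 × 0.0007163 = 0.0002587 m/day.
Seepage velocity v = q / n_e = 0.0002587 / 0.24 = 0.001078 m/day.
Travel time t = L / v = 1410 / 0.001078 = 1.308e+06 days = 3581 years.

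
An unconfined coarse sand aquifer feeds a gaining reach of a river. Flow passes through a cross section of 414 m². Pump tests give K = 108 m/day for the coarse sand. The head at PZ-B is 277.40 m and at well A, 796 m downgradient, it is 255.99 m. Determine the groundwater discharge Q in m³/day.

1200

Hydraulic gradient i = (277.40 − 255.99) / 796 = 21.41 / 796 = 0.02690.
Darcy's law: Q = K · A · i = 108.0 × 414.0 × 0.02690 = 1203 m³/day.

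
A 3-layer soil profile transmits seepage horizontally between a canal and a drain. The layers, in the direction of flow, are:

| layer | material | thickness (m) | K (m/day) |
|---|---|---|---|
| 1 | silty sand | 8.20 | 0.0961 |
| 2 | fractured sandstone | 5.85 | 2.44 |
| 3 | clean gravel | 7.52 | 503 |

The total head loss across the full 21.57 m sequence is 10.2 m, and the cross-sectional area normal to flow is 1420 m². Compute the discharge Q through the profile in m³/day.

165

Flow is perpendicular to layering, so the layers act in series and the equivalent K is the thickness-weighted harmonic mean.
Total thickness L = 8.20 + 5.85 + 7.52 = 21.57 m.
Σ(b_i/K_i) = 8.20/0.0961 + 5.85/2.44 + 7.52/503 = 87.74 d.
K_eq = L / Σ(b_i/K_i) = 21.57 / 87.74 = 0.2458 m/day.
Q = K_eq · A · (Δh/L) = 0.2458 × 1420 × (10.2/21.57) = 165.1 m³/day.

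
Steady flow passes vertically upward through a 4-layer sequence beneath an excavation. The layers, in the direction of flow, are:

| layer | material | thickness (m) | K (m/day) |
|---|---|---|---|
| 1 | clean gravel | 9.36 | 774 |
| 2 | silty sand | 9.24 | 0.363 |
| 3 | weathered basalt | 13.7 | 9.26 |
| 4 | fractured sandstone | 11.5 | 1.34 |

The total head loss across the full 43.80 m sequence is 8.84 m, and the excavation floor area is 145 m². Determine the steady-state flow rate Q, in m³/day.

Flow is perpendicular to layering, so the layers act in series and the equivalent K is the thickness-weighted harmonic mean.
Total thickness L = 9.36 + 9.24 + 13.7 + 11.5 = 43.80 m.
Σ(b_i/K_i) = 9.36/774 + 9.24/0.363 + 13.7/9.26 + 11.5/1.34 = 35.53 d.
K_eq = L / Σ(b_i/K_i) = 43.80 / 35.53 = 1.233 m/day.
Q = K_eq · A · (Δh/L) = 1.233 × 145 × (8.84/43.80) = 36.08 m³/day.

36.1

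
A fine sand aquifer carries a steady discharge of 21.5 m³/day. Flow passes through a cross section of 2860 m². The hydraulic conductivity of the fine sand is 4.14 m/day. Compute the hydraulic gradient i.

0.00182

From Q = K·A·i, i = Q / (K·A) = 21.5 / (4.140 × 2860) = 0.001816.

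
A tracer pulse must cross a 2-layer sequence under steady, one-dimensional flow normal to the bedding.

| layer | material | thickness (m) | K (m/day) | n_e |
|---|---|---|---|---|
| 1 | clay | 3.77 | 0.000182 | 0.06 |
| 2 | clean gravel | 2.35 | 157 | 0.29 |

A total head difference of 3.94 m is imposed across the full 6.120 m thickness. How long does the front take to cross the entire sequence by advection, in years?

13.1

With flow normal to the layers, continuity requires the same specific discharge q through every layer.
Σ(b_i/K_i) = 3.77/0.000182 + 2.35/157 = 20714 d.
q = Δh / Σ(b_i/K_i) = 3.94 / 20714 = 0.0001902 m/day.
In each layer the seepage velocity is v_i = q/n_i, so the layer transit time is t_i = b_i·n_i / q:
  layer 1 (clay): t_1 = 3.77 × 0.06 / 0.0001902 = 1189 d
  layer 2 (clean gravel): t_2 = 2.35 × 0.29 / 0.0001902 = 3583 d
Total t = Σ t_i = 4772 days = 13.07 years.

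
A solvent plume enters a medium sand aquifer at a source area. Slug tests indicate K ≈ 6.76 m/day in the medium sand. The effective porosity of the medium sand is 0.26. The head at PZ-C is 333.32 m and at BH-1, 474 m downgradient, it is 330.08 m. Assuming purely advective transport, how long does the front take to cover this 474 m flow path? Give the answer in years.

7.30

Hydraulic gradient i = (333.32 − 330.08) / 474 = 3.24 / 474 = 0.006835.
Darcy flux q = K · i = 6.760 × 0.006835 = 0.04621 m/day.
Seepage velocity v = q / n_e = 0.04621 / 0.26 = 0.1777 m/day.
Travel time t = L / v = 474 / 0.1777 = 2667 days = 7.302 years.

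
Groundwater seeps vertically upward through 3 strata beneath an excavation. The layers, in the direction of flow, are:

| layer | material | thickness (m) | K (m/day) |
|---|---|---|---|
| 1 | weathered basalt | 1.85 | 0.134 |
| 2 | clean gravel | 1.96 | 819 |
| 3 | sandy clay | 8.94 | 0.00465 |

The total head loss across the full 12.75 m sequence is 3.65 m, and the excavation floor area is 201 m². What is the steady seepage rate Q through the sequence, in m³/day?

0.379

Flow is perpendicular to layering, so the layers act in series and the equivalent K is the thickness-weighted harmonic mean.
Total thickness L = 1.85 + 1.96 + 8.94 = 12.75 m.
Σ(b_i/K_i) = 1.85/0.134 + 1.96/819 + 8.94/0.00465 = 1936 d.
K_eq = L / Σ(b_i/K_i) = 12.75 / 1936 = 0.006584 m/day.
Q = K_eq · A · (Δh/L) = 0.006584 × 201 × (3.65/12.75) = 0.3789 m³/day.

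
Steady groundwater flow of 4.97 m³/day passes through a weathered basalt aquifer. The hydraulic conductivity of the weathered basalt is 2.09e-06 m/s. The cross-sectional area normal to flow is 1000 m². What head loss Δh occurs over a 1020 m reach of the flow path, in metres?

28.1

Convert K: 2.09e-06 m/s × 86400 = 0.1806 m/day.
From Q = K·A·i, i = Q / (K·A) = 4.97 / (0.1806 × 1000) = 0.02752.
Head loss Δh = i · L = 0.02752 × 1020 = 28.07 m.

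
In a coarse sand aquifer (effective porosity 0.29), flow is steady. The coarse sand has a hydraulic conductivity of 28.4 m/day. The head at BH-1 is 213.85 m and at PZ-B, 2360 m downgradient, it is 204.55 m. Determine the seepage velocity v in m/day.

Hydraulic gradient i = (213.85 − 204.55) / 2360 = 9.3 / 2360 = 0.003941.
Darcy flux q = K · i = 28.40 × 0.003941 = 0.1119 m/day.
Seepage velocity v = q / n_e = 0.1119 / 0.29 = 0.3859 m/day.

0.386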